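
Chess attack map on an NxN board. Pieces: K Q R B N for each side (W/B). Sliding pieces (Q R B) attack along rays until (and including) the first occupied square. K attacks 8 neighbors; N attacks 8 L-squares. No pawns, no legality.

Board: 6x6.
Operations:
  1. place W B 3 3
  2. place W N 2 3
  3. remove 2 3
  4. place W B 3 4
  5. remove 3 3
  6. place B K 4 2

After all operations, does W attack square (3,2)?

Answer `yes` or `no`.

Op 1: place WB@(3,3)
Op 2: place WN@(2,3)
Op 3: remove (2,3)
Op 4: place WB@(3,4)
Op 5: remove (3,3)
Op 6: place BK@(4,2)
Per-piece attacks for W:
  WB@(3,4): attacks (4,5) (4,3) (5,2) (2,5) (2,3) (1,2) (0,1)
W attacks (3,2): no

Answer: no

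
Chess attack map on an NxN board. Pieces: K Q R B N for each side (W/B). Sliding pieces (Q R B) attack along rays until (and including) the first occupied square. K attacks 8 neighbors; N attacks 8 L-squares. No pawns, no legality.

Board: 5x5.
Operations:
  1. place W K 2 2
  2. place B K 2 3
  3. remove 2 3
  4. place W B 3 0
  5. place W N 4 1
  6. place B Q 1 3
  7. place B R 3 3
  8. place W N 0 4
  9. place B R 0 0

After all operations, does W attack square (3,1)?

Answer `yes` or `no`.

Op 1: place WK@(2,2)
Op 2: place BK@(2,3)
Op 3: remove (2,3)
Op 4: place WB@(3,0)
Op 5: place WN@(4,1)
Op 6: place BQ@(1,3)
Op 7: place BR@(3,3)
Op 8: place WN@(0,4)
Op 9: place BR@(0,0)
Per-piece attacks for W:
  WN@(0,4): attacks (1,2) (2,3)
  WK@(2,2): attacks (2,3) (2,1) (3,2) (1,2) (3,3) (3,1) (1,3) (1,1)
  WB@(3,0): attacks (4,1) (2,1) (1,2) (0,3) [ray(1,1) blocked at (4,1)]
  WN@(4,1): attacks (3,3) (2,2) (2,0)
W attacks (3,1): yes

Answer: yes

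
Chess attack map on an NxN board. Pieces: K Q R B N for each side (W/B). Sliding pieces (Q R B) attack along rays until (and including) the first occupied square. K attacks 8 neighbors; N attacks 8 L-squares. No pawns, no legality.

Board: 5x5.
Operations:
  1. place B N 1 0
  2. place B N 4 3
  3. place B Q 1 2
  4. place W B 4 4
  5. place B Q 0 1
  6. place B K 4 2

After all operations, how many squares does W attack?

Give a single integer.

Op 1: place BN@(1,0)
Op 2: place BN@(4,3)
Op 3: place BQ@(1,2)
Op 4: place WB@(4,4)
Op 5: place BQ@(0,1)
Op 6: place BK@(4,2)
Per-piece attacks for W:
  WB@(4,4): attacks (3,3) (2,2) (1,1) (0,0)
Union (4 distinct): (0,0) (1,1) (2,2) (3,3)

Answer: 4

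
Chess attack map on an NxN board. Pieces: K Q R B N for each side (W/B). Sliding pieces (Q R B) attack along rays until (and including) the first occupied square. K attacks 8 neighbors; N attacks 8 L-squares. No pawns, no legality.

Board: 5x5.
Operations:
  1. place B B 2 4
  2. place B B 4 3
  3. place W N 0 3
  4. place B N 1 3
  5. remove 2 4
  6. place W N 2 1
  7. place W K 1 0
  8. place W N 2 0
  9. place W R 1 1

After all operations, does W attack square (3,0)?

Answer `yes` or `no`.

Answer: no

Derivation:
Op 1: place BB@(2,4)
Op 2: place BB@(4,3)
Op 3: place WN@(0,3)
Op 4: place BN@(1,3)
Op 5: remove (2,4)
Op 6: place WN@(2,1)
Op 7: place WK@(1,0)
Op 8: place WN@(2,0)
Op 9: place WR@(1,1)
Per-piece attacks for W:
  WN@(0,3): attacks (2,4) (1,1) (2,2)
  WK@(1,0): attacks (1,1) (2,0) (0,0) (2,1) (0,1)
  WR@(1,1): attacks (1,2) (1,3) (1,0) (2,1) (0,1) [ray(0,1) blocked at (1,3); ray(0,-1) blocked at (1,0); ray(1,0) blocked at (2,1)]
  WN@(2,0): attacks (3,2) (4,1) (1,2) (0,1)
  WN@(2,1): attacks (3,3) (4,2) (1,3) (0,2) (4,0) (0,0)
W attacks (3,0): no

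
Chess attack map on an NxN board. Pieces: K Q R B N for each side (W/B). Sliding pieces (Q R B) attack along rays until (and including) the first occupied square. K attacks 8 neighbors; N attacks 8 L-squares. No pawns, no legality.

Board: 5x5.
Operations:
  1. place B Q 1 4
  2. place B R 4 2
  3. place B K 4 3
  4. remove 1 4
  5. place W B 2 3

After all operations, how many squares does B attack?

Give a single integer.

Op 1: place BQ@(1,4)
Op 2: place BR@(4,2)
Op 3: place BK@(4,3)
Op 4: remove (1,4)
Op 5: place WB@(2,3)
Per-piece attacks for B:
  BR@(4,2): attacks (4,3) (4,1) (4,0) (3,2) (2,2) (1,2) (0,2) [ray(0,1) blocked at (4,3)]
  BK@(4,3): attacks (4,4) (4,2) (3,3) (3,4) (3,2)
Union (11 distinct): (0,2) (1,2) (2,2) (3,2) (3,3) (3,4) (4,0) (4,1) (4,2) (4,3) (4,4)

Answer: 11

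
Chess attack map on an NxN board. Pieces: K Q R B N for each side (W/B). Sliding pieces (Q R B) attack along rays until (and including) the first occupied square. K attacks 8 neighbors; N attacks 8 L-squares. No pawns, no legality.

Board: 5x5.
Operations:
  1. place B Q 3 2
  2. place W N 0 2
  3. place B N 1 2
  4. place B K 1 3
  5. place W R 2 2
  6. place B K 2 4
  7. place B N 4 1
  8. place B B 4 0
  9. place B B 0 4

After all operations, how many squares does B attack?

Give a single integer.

Answer: 20

Derivation:
Op 1: place BQ@(3,2)
Op 2: place WN@(0,2)
Op 3: place BN@(1,2)
Op 4: place BK@(1,3)
Op 5: place WR@(2,2)
Op 6: place BK@(2,4)
Op 7: place BN@(4,1)
Op 8: place BB@(4,0)
Op 9: place BB@(0,4)
Per-piece attacks for B:
  BB@(0,4): attacks (1,3) [ray(1,-1) blocked at (1,3)]
  BN@(1,2): attacks (2,4) (3,3) (0,4) (2,0) (3,1) (0,0)
  BK@(1,3): attacks (1,4) (1,2) (2,3) (0,3) (2,4) (2,2) (0,4) (0,2)
  BK@(2,4): attacks (2,3) (3,4) (1,4) (3,3) (1,3)
  BQ@(3,2): attacks (3,3) (3,4) (3,1) (3,0) (4,2) (2,2) (4,3) (4,1) (2,3) (1,4) (2,1) (1,0) [ray(-1,0) blocked at (2,2); ray(1,-1) blocked at (4,1)]
  BB@(4,0): attacks (3,1) (2,2) [ray(-1,1) blocked at (2,2)]
  BN@(4,1): attacks (3,3) (2,2) (2,0)
Union (20 distinct): (0,0) (0,2) (0,3) (0,4) (1,0) (1,2) (1,3) (1,4) (2,0) (2,1) (2,2) (2,3) (2,4) (3,0) (3,1) (3,3) (3,4) (4,1) (4,2) (4,3)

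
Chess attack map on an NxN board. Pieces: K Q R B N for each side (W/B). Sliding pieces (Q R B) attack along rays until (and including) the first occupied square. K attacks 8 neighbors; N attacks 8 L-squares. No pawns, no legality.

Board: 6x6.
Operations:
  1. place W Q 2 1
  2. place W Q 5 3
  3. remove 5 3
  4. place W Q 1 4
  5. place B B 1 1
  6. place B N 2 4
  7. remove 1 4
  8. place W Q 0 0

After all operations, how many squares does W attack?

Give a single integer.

Answer: 21

Derivation:
Op 1: place WQ@(2,1)
Op 2: place WQ@(5,3)
Op 3: remove (5,3)
Op 4: place WQ@(1,4)
Op 5: place BB@(1,1)
Op 6: place BN@(2,4)
Op 7: remove (1,4)
Op 8: place WQ@(0,0)
Per-piece attacks for W:
  WQ@(0,0): attacks (0,1) (0,2) (0,3) (0,4) (0,5) (1,0) (2,0) (3,0) (4,0) (5,0) (1,1) [ray(1,1) blocked at (1,1)]
  WQ@(2,1): attacks (2,2) (2,3) (2,4) (2,0) (3,1) (4,1) (5,1) (1,1) (3,2) (4,3) (5,4) (3,0) (1,2) (0,3) (1,0) [ray(0,1) blocked at (2,4); ray(-1,0) blocked at (1,1)]
Union (21 distinct): (0,1) (0,2) (0,3) (0,4) (0,5) (1,0) (1,1) (1,2) (2,0) (2,2) (2,3) (2,4) (3,0) (3,1) (3,2) (4,0) (4,1) (4,3) (5,0) (5,1) (5,4)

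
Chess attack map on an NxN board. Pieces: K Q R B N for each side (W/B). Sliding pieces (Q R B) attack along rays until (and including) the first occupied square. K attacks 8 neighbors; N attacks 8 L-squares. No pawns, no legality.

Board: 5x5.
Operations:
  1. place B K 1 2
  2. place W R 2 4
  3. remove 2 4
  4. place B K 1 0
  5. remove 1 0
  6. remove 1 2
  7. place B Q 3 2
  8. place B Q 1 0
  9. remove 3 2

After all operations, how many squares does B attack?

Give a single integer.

Answer: 12

Derivation:
Op 1: place BK@(1,2)
Op 2: place WR@(2,4)
Op 3: remove (2,4)
Op 4: place BK@(1,0)
Op 5: remove (1,0)
Op 6: remove (1,2)
Op 7: place BQ@(3,2)
Op 8: place BQ@(1,0)
Op 9: remove (3,2)
Per-piece attacks for B:
  BQ@(1,0): attacks (1,1) (1,2) (1,3) (1,4) (2,0) (3,0) (4,0) (0,0) (2,1) (3,2) (4,3) (0,1)
Union (12 distinct): (0,0) (0,1) (1,1) (1,2) (1,3) (1,4) (2,0) (2,1) (3,0) (3,2) (4,0) (4,3)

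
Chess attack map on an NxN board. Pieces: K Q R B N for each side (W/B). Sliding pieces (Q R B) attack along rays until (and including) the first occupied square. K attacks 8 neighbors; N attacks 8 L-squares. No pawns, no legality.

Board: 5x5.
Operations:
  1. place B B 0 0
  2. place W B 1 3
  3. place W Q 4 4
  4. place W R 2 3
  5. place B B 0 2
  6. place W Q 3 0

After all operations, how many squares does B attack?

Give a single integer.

Op 1: place BB@(0,0)
Op 2: place WB@(1,3)
Op 3: place WQ@(4,4)
Op 4: place WR@(2,3)
Op 5: place BB@(0,2)
Op 6: place WQ@(3,0)
Per-piece attacks for B:
  BB@(0,0): attacks (1,1) (2,2) (3,3) (4,4) [ray(1,1) blocked at (4,4)]
  BB@(0,2): attacks (1,3) (1,1) (2,0) [ray(1,1) blocked at (1,3)]
Union (6 distinct): (1,1) (1,3) (2,0) (2,2) (3,3) (4,4)

Answer: 6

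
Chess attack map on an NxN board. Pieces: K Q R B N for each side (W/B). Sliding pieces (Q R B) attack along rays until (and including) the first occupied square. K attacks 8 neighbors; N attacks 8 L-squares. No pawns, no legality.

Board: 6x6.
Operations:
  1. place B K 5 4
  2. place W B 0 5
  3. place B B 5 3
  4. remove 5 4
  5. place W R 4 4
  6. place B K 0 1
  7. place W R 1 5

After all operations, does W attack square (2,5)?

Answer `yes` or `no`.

Op 1: place BK@(5,4)
Op 2: place WB@(0,5)
Op 3: place BB@(5,3)
Op 4: remove (5,4)
Op 5: place WR@(4,4)
Op 6: place BK@(0,1)
Op 7: place WR@(1,5)
Per-piece attacks for W:
  WB@(0,5): attacks (1,4) (2,3) (3,2) (4,1) (5,0)
  WR@(1,5): attacks (1,4) (1,3) (1,2) (1,1) (1,0) (2,5) (3,5) (4,5) (5,5) (0,5) [ray(-1,0) blocked at (0,5)]
  WR@(4,4): attacks (4,5) (4,3) (4,2) (4,1) (4,0) (5,4) (3,4) (2,4) (1,4) (0,4)
W attacks (2,5): yes

Answer: yes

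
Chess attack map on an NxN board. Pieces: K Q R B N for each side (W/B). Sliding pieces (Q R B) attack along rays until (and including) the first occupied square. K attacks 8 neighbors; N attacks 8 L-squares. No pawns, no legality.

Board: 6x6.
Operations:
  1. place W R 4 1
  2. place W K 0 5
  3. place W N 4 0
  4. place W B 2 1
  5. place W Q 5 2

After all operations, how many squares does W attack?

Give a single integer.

Answer: 26

Derivation:
Op 1: place WR@(4,1)
Op 2: place WK@(0,5)
Op 3: place WN@(4,0)
Op 4: place WB@(2,1)
Op 5: place WQ@(5,2)
Per-piece attacks for W:
  WK@(0,5): attacks (0,4) (1,5) (1,4)
  WB@(2,1): attacks (3,2) (4,3) (5,4) (3,0) (1,2) (0,3) (1,0)
  WN@(4,0): attacks (5,2) (3,2) (2,1)
  WR@(4,1): attacks (4,2) (4,3) (4,4) (4,5) (4,0) (5,1) (3,1) (2,1) [ray(0,-1) blocked at (4,0); ray(-1,0) blocked at (2,1)]
  WQ@(5,2): attacks (5,3) (5,4) (5,5) (5,1) (5,0) (4,2) (3,2) (2,2) (1,2) (0,2) (4,3) (3,4) (2,5) (4,1) [ray(-1,-1) blocked at (4,1)]
Union (26 distinct): (0,2) (0,3) (0,4) (1,0) (1,2) (1,4) (1,5) (2,1) (2,2) (2,5) (3,0) (3,1) (3,2) (3,4) (4,0) (4,1) (4,2) (4,3) (4,4) (4,5) (5,0) (5,1) (5,2) (5,3) (5,4) (5,5)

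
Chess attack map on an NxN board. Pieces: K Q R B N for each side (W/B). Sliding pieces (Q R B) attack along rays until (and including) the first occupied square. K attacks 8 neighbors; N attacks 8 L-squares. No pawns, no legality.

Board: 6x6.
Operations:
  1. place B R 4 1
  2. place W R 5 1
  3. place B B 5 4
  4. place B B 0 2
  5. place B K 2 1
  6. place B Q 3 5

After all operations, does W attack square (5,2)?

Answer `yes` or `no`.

Answer: yes

Derivation:
Op 1: place BR@(4,1)
Op 2: place WR@(5,1)
Op 3: place BB@(5,4)
Op 4: place BB@(0,2)
Op 5: place BK@(2,1)
Op 6: place BQ@(3,5)
Per-piece attacks for W:
  WR@(5,1): attacks (5,2) (5,3) (5,4) (5,0) (4,1) [ray(0,1) blocked at (5,4); ray(-1,0) blocked at (4,1)]
W attacks (5,2): yes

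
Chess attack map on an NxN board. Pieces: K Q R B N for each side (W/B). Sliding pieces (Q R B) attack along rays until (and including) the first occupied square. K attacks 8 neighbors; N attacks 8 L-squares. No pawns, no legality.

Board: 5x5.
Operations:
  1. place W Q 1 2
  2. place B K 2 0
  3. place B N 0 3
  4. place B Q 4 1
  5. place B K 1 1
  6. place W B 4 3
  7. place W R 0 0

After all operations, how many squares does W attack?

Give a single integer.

Answer: 15

Derivation:
Op 1: place WQ@(1,2)
Op 2: place BK@(2,0)
Op 3: place BN@(0,3)
Op 4: place BQ@(4,1)
Op 5: place BK@(1,1)
Op 6: place WB@(4,3)
Op 7: place WR@(0,0)
Per-piece attacks for W:
  WR@(0,0): attacks (0,1) (0,2) (0,3) (1,0) (2,0) [ray(0,1) blocked at (0,3); ray(1,0) blocked at (2,0)]
  WQ@(1,2): attacks (1,3) (1,4) (1,1) (2,2) (3,2) (4,2) (0,2) (2,3) (3,4) (2,1) (3,0) (0,3) (0,1) [ray(0,-1) blocked at (1,1); ray(-1,1) blocked at (0,3)]
  WB@(4,3): attacks (3,4) (3,2) (2,1) (1,0)
Union (15 distinct): (0,1) (0,2) (0,3) (1,0) (1,1) (1,3) (1,4) (2,0) (2,1) (2,2) (2,3) (3,0) (3,2) (3,4) (4,2)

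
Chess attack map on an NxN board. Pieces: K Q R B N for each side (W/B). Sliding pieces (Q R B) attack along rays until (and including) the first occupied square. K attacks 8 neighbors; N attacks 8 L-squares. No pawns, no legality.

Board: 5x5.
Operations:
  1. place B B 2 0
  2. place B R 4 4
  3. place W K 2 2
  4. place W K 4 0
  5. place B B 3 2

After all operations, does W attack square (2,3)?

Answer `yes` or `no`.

Op 1: place BB@(2,0)
Op 2: place BR@(4,4)
Op 3: place WK@(2,2)
Op 4: place WK@(4,0)
Op 5: place BB@(3,2)
Per-piece attacks for W:
  WK@(2,2): attacks (2,3) (2,1) (3,2) (1,2) (3,3) (3,1) (1,3) (1,1)
  WK@(4,0): attacks (4,1) (3,0) (3,1)
W attacks (2,3): yes

Answer: yes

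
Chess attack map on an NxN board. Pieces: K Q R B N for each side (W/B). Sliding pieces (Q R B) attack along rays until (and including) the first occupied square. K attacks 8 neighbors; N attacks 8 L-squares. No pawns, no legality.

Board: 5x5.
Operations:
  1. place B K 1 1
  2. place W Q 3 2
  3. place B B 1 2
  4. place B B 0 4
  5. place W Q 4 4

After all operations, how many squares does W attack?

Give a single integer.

Answer: 17

Derivation:
Op 1: place BK@(1,1)
Op 2: place WQ@(3,2)
Op 3: place BB@(1,2)
Op 4: place BB@(0,4)
Op 5: place WQ@(4,4)
Per-piece attacks for W:
  WQ@(3,2): attacks (3,3) (3,4) (3,1) (3,0) (4,2) (2,2) (1,2) (4,3) (4,1) (2,3) (1,4) (2,1) (1,0) [ray(-1,0) blocked at (1,2)]
  WQ@(4,4): attacks (4,3) (4,2) (4,1) (4,0) (3,4) (2,4) (1,4) (0,4) (3,3) (2,2) (1,1) [ray(-1,0) blocked at (0,4); ray(-1,-1) blocked at (1,1)]
Union (17 distinct): (0,4) (1,0) (1,1) (1,2) (1,4) (2,1) (2,2) (2,3) (2,4) (3,0) (3,1) (3,3) (3,4) (4,0) (4,1) (4,2) (4,3)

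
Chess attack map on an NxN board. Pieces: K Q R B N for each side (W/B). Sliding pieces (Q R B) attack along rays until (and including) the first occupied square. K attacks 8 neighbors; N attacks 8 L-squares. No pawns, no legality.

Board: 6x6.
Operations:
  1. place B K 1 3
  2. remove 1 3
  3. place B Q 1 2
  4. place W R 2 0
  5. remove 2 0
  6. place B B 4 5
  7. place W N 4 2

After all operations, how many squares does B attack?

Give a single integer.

Op 1: place BK@(1,3)
Op 2: remove (1,3)
Op 3: place BQ@(1,2)
Op 4: place WR@(2,0)
Op 5: remove (2,0)
Op 6: place BB@(4,5)
Op 7: place WN@(4,2)
Per-piece attacks for B:
  BQ@(1,2): attacks (1,3) (1,4) (1,5) (1,1) (1,0) (2,2) (3,2) (4,2) (0,2) (2,3) (3,4) (4,5) (2,1) (3,0) (0,3) (0,1) [ray(1,0) blocked at (4,2); ray(1,1) blocked at (4,5)]
  BB@(4,5): attacks (5,4) (3,4) (2,3) (1,2) [ray(-1,-1) blocked at (1,2)]
Union (18 distinct): (0,1) (0,2) (0,3) (1,0) (1,1) (1,2) (1,3) (1,4) (1,5) (2,1) (2,2) (2,3) (3,0) (3,2) (3,4) (4,2) (4,5) (5,4)

Answer: 18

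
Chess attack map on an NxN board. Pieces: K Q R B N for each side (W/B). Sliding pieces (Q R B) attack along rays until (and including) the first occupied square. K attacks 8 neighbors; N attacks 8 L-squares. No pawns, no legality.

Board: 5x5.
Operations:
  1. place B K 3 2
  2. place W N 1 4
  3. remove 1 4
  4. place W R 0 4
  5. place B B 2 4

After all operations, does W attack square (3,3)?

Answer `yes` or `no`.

Answer: no

Derivation:
Op 1: place BK@(3,2)
Op 2: place WN@(1,4)
Op 3: remove (1,4)
Op 4: place WR@(0,4)
Op 5: place BB@(2,4)
Per-piece attacks for W:
  WR@(0,4): attacks (0,3) (0,2) (0,1) (0,0) (1,4) (2,4) [ray(1,0) blocked at (2,4)]
W attacks (3,3): no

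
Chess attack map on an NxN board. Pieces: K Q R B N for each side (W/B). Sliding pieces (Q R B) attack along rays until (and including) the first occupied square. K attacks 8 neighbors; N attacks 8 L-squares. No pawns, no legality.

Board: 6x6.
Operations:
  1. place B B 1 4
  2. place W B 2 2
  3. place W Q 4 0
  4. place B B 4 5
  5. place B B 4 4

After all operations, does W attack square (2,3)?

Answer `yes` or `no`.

Op 1: place BB@(1,4)
Op 2: place WB@(2,2)
Op 3: place WQ@(4,0)
Op 4: place BB@(4,5)
Op 5: place BB@(4,4)
Per-piece attacks for W:
  WB@(2,2): attacks (3,3) (4,4) (3,1) (4,0) (1,3) (0,4) (1,1) (0,0) [ray(1,1) blocked at (4,4); ray(1,-1) blocked at (4,0)]
  WQ@(4,0): attacks (4,1) (4,2) (4,3) (4,4) (5,0) (3,0) (2,0) (1,0) (0,0) (5,1) (3,1) (2,2) [ray(0,1) blocked at (4,4); ray(-1,1) blocked at (2,2)]
W attacks (2,3): no

Answer: no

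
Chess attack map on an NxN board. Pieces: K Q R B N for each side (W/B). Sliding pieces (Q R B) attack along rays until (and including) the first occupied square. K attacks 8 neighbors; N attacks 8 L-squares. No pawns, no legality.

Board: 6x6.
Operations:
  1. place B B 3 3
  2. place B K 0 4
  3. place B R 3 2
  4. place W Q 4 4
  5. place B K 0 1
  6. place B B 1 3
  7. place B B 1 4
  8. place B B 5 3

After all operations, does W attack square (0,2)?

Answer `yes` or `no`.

Answer: no

Derivation:
Op 1: place BB@(3,3)
Op 2: place BK@(0,4)
Op 3: place BR@(3,2)
Op 4: place WQ@(4,4)
Op 5: place BK@(0,1)
Op 6: place BB@(1,3)
Op 7: place BB@(1,4)
Op 8: place BB@(5,3)
Per-piece attacks for W:
  WQ@(4,4): attacks (4,5) (4,3) (4,2) (4,1) (4,0) (5,4) (3,4) (2,4) (1,4) (5,5) (5,3) (3,5) (3,3) [ray(-1,0) blocked at (1,4); ray(1,-1) blocked at (5,3); ray(-1,-1) blocked at (3,3)]
W attacks (0,2): no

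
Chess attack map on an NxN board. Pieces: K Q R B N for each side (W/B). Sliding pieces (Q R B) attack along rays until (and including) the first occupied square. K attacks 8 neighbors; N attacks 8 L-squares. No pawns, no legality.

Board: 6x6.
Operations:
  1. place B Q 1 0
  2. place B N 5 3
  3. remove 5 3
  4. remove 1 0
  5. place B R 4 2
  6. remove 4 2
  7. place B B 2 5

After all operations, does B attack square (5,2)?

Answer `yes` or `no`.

Op 1: place BQ@(1,0)
Op 2: place BN@(5,3)
Op 3: remove (5,3)
Op 4: remove (1,0)
Op 5: place BR@(4,2)
Op 6: remove (4,2)
Op 7: place BB@(2,5)
Per-piece attacks for B:
  BB@(2,5): attacks (3,4) (4,3) (5,2) (1,4) (0,3)
B attacks (5,2): yes

Answer: yes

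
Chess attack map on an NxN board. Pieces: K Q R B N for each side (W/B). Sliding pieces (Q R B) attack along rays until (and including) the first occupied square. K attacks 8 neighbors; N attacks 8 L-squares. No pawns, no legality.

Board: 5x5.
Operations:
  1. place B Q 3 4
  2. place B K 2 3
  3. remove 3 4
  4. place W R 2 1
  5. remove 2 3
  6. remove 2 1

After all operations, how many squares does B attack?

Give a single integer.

Answer: 0

Derivation:
Op 1: place BQ@(3,4)
Op 2: place BK@(2,3)
Op 3: remove (3,4)
Op 4: place WR@(2,1)
Op 5: remove (2,3)
Op 6: remove (2,1)
Per-piece attacks for B:
Union (0 distinct): (none)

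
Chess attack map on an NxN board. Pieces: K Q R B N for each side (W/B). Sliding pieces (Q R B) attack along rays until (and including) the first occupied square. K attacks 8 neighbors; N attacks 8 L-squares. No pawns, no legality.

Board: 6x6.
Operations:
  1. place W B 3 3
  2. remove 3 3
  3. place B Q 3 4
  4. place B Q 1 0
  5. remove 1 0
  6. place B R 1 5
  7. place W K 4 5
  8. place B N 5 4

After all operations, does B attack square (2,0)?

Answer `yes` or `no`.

Op 1: place WB@(3,3)
Op 2: remove (3,3)
Op 3: place BQ@(3,4)
Op 4: place BQ@(1,0)
Op 5: remove (1,0)
Op 6: place BR@(1,5)
Op 7: place WK@(4,5)
Op 8: place BN@(5,4)
Per-piece attacks for B:
  BR@(1,5): attacks (1,4) (1,3) (1,2) (1,1) (1,0) (2,5) (3,5) (4,5) (0,5) [ray(1,0) blocked at (4,5)]
  BQ@(3,4): attacks (3,5) (3,3) (3,2) (3,1) (3,0) (4,4) (5,4) (2,4) (1,4) (0,4) (4,5) (4,3) (5,2) (2,5) (2,3) (1,2) (0,1) [ray(1,0) blocked at (5,4); ray(1,1) blocked at (4,5)]
  BN@(5,4): attacks (3,5) (4,2) (3,3)
B attacks (2,0): no

Answer: no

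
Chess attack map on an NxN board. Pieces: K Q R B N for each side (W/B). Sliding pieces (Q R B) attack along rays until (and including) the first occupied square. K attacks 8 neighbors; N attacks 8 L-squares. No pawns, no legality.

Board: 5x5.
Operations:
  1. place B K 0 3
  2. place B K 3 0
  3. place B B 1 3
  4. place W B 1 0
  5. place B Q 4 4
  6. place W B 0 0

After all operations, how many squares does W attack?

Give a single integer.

Answer: 8

Derivation:
Op 1: place BK@(0,3)
Op 2: place BK@(3,0)
Op 3: place BB@(1,3)
Op 4: place WB@(1,0)
Op 5: place BQ@(4,4)
Op 6: place WB@(0,0)
Per-piece attacks for W:
  WB@(0,0): attacks (1,1) (2,2) (3,3) (4,4) [ray(1,1) blocked at (4,4)]
  WB@(1,0): attacks (2,1) (3,2) (4,3) (0,1)
Union (8 distinct): (0,1) (1,1) (2,1) (2,2) (3,2) (3,3) (4,3) (4,4)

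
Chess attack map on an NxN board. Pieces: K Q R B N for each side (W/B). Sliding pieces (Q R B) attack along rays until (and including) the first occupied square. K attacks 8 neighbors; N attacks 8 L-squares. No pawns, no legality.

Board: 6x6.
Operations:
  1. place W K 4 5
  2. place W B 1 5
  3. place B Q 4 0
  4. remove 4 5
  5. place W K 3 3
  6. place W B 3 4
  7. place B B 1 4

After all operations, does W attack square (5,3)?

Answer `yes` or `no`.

Answer: no

Derivation:
Op 1: place WK@(4,5)
Op 2: place WB@(1,5)
Op 3: place BQ@(4,0)
Op 4: remove (4,5)
Op 5: place WK@(3,3)
Op 6: place WB@(3,4)
Op 7: place BB@(1,4)
Per-piece attacks for W:
  WB@(1,5): attacks (2,4) (3,3) (0,4) [ray(1,-1) blocked at (3,3)]
  WK@(3,3): attacks (3,4) (3,2) (4,3) (2,3) (4,4) (4,2) (2,4) (2,2)
  WB@(3,4): attacks (4,5) (4,3) (5,2) (2,5) (2,3) (1,2) (0,1)
W attacks (5,3): no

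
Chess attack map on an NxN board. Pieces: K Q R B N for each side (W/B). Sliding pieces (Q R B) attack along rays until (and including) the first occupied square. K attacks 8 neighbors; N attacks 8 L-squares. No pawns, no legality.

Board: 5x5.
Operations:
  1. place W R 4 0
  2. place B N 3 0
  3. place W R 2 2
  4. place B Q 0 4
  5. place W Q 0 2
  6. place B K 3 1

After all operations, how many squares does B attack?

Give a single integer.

Op 1: place WR@(4,0)
Op 2: place BN@(3,0)
Op 3: place WR@(2,2)
Op 4: place BQ@(0,4)
Op 5: place WQ@(0,2)
Op 6: place BK@(3,1)
Per-piece attacks for B:
  BQ@(0,4): attacks (0,3) (0,2) (1,4) (2,4) (3,4) (4,4) (1,3) (2,2) [ray(0,-1) blocked at (0,2); ray(1,-1) blocked at (2,2)]
  BN@(3,0): attacks (4,2) (2,2) (1,1)
  BK@(3,1): attacks (3,2) (3,0) (4,1) (2,1) (4,2) (4,0) (2,2) (2,0)
Union (16 distinct): (0,2) (0,3) (1,1) (1,3) (1,4) (2,0) (2,1) (2,2) (2,4) (3,0) (3,2) (3,4) (4,0) (4,1) (4,2) (4,4)

Answer: 16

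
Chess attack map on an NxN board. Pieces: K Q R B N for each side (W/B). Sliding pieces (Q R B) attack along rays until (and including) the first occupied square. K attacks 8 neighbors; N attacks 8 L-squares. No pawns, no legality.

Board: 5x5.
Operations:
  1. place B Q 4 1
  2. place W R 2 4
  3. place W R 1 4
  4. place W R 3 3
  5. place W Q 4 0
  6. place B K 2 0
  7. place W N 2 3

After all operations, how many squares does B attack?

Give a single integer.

Answer: 12

Derivation:
Op 1: place BQ@(4,1)
Op 2: place WR@(2,4)
Op 3: place WR@(1,4)
Op 4: place WR@(3,3)
Op 5: place WQ@(4,0)
Op 6: place BK@(2,0)
Op 7: place WN@(2,3)
Per-piece attacks for B:
  BK@(2,0): attacks (2,1) (3,0) (1,0) (3,1) (1,1)
  BQ@(4,1): attacks (4,2) (4,3) (4,4) (4,0) (3,1) (2,1) (1,1) (0,1) (3,2) (2,3) (3,0) [ray(0,-1) blocked at (4,0); ray(-1,1) blocked at (2,3)]
Union (12 distinct): (0,1) (1,0) (1,1) (2,1) (2,3) (3,0) (3,1) (3,2) (4,0) (4,2) (4,3) (4,4)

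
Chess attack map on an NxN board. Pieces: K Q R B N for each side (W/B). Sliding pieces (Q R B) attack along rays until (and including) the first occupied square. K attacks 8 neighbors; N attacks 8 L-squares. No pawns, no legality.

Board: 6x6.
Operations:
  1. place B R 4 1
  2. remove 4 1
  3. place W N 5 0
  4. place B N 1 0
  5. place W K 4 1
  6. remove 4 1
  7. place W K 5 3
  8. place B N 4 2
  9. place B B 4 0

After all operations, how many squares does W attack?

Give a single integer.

Op 1: place BR@(4,1)
Op 2: remove (4,1)
Op 3: place WN@(5,0)
Op 4: place BN@(1,0)
Op 5: place WK@(4,1)
Op 6: remove (4,1)
Op 7: place WK@(5,3)
Op 8: place BN@(4,2)
Op 9: place BB@(4,0)
Per-piece attacks for W:
  WN@(5,0): attacks (4,2) (3,1)
  WK@(5,3): attacks (5,4) (5,2) (4,3) (4,4) (4,2)
Union (6 distinct): (3,1) (4,2) (4,3) (4,4) (5,2) (5,4)

Answer: 6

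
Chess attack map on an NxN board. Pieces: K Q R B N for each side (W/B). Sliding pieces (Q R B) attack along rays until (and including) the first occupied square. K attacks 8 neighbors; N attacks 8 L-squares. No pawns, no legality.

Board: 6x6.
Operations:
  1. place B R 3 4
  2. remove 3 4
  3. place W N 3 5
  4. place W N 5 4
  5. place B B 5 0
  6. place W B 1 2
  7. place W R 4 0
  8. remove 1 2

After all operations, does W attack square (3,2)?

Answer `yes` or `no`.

Answer: no

Derivation:
Op 1: place BR@(3,4)
Op 2: remove (3,4)
Op 3: place WN@(3,5)
Op 4: place WN@(5,4)
Op 5: place BB@(5,0)
Op 6: place WB@(1,2)
Op 7: place WR@(4,0)
Op 8: remove (1,2)
Per-piece attacks for W:
  WN@(3,5): attacks (4,3) (5,4) (2,3) (1,4)
  WR@(4,0): attacks (4,1) (4,2) (4,3) (4,4) (4,5) (5,0) (3,0) (2,0) (1,0) (0,0) [ray(1,0) blocked at (5,0)]
  WN@(5,4): attacks (3,5) (4,2) (3,3)
W attacks (3,2): no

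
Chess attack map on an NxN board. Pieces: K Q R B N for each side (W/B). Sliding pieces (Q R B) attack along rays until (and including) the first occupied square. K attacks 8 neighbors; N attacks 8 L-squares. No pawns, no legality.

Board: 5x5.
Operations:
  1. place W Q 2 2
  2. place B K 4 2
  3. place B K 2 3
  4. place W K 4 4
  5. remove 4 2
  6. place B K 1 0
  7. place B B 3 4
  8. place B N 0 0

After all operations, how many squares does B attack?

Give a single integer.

Op 1: place WQ@(2,2)
Op 2: place BK@(4,2)
Op 3: place BK@(2,3)
Op 4: place WK@(4,4)
Op 5: remove (4,2)
Op 6: place BK@(1,0)
Op 7: place BB@(3,4)
Op 8: place BN@(0,0)
Per-piece attacks for B:
  BN@(0,0): attacks (1,2) (2,1)
  BK@(1,0): attacks (1,1) (2,0) (0,0) (2,1) (0,1)
  BK@(2,3): attacks (2,4) (2,2) (3,3) (1,3) (3,4) (3,2) (1,4) (1,2)
  BB@(3,4): attacks (4,3) (2,3) [ray(-1,-1) blocked at (2,3)]
Union (15 distinct): (0,0) (0,1) (1,1) (1,2) (1,3) (1,4) (2,0) (2,1) (2,2) (2,3) (2,4) (3,2) (3,3) (3,4) (4,3)

Answer: 15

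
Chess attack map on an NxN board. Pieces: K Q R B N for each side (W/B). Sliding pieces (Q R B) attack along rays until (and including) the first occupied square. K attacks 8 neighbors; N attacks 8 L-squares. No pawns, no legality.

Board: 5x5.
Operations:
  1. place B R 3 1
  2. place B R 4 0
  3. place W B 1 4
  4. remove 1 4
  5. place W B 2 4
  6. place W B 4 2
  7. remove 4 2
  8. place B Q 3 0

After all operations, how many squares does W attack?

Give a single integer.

Answer: 4

Derivation:
Op 1: place BR@(3,1)
Op 2: place BR@(4,0)
Op 3: place WB@(1,4)
Op 4: remove (1,4)
Op 5: place WB@(2,4)
Op 6: place WB@(4,2)
Op 7: remove (4,2)
Op 8: place BQ@(3,0)
Per-piece attacks for W:
  WB@(2,4): attacks (3,3) (4,2) (1,3) (0,2)
Union (4 distinct): (0,2) (1,3) (3,3) (4,2)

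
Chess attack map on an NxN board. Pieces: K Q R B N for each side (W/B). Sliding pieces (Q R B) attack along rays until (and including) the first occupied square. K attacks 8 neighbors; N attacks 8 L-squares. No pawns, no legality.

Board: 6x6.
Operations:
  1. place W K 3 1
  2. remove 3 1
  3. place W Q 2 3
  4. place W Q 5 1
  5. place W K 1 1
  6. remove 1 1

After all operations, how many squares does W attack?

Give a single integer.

Op 1: place WK@(3,1)
Op 2: remove (3,1)
Op 3: place WQ@(2,3)
Op 4: place WQ@(5,1)
Op 5: place WK@(1,1)
Op 6: remove (1,1)
Per-piece attacks for W:
  WQ@(2,3): attacks (2,4) (2,5) (2,2) (2,1) (2,0) (3,3) (4,3) (5,3) (1,3) (0,3) (3,4) (4,5) (3,2) (4,1) (5,0) (1,4) (0,5) (1,2) (0,1)
  WQ@(5,1): attacks (5,2) (5,3) (5,4) (5,5) (5,0) (4,1) (3,1) (2,1) (1,1) (0,1) (4,2) (3,3) (2,4) (1,5) (4,0)
Union (27 distinct): (0,1) (0,3) (0,5) (1,1) (1,2) (1,3) (1,4) (1,5) (2,0) (2,1) (2,2) (2,4) (2,5) (3,1) (3,2) (3,3) (3,4) (4,0) (4,1) (4,2) (4,3) (4,5) (5,0) (5,2) (5,3) (5,4) (5,5)

Answer: 27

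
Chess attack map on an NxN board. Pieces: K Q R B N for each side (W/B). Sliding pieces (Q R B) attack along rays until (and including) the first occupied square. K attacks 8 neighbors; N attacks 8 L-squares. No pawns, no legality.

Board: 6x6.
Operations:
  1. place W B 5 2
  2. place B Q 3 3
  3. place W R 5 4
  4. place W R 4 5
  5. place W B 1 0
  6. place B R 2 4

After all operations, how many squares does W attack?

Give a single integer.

Answer: 19

Derivation:
Op 1: place WB@(5,2)
Op 2: place BQ@(3,3)
Op 3: place WR@(5,4)
Op 4: place WR@(4,5)
Op 5: place WB@(1,0)
Op 6: place BR@(2,4)
Per-piece attacks for W:
  WB@(1,0): attacks (2,1) (3,2) (4,3) (5,4) (0,1) [ray(1,1) blocked at (5,4)]
  WR@(4,5): attacks (4,4) (4,3) (4,2) (4,1) (4,0) (5,5) (3,5) (2,5) (1,5) (0,5)
  WB@(5,2): attacks (4,3) (3,4) (2,5) (4,1) (3,0)
  WR@(5,4): attacks (5,5) (5,3) (5,2) (4,4) (3,4) (2,4) [ray(0,-1) blocked at (5,2); ray(-1,0) blocked at (2,4)]
Union (19 distinct): (0,1) (0,5) (1,5) (2,1) (2,4) (2,5) (3,0) (3,2) (3,4) (3,5) (4,0) (4,1) (4,2) (4,3) (4,4) (5,2) (5,3) (5,4) (5,5)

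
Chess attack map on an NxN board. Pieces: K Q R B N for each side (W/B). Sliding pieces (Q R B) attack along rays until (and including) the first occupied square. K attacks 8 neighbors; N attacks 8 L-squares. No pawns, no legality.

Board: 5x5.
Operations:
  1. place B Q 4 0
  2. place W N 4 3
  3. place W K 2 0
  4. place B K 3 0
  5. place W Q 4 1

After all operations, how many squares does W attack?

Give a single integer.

Op 1: place BQ@(4,0)
Op 2: place WN@(4,3)
Op 3: place WK@(2,0)
Op 4: place BK@(3,0)
Op 5: place WQ@(4,1)
Per-piece attacks for W:
  WK@(2,0): attacks (2,1) (3,0) (1,0) (3,1) (1,1)
  WQ@(4,1): attacks (4,2) (4,3) (4,0) (3,1) (2,1) (1,1) (0,1) (3,2) (2,3) (1,4) (3,0) [ray(0,1) blocked at (4,3); ray(0,-1) blocked at (4,0); ray(-1,-1) blocked at (3,0)]
  WN@(4,3): attacks (2,4) (3,1) (2,2)
Union (14 distinct): (0,1) (1,0) (1,1) (1,4) (2,1) (2,2) (2,3) (2,4) (3,0) (3,1) (3,2) (4,0) (4,2) (4,3)

Answer: 14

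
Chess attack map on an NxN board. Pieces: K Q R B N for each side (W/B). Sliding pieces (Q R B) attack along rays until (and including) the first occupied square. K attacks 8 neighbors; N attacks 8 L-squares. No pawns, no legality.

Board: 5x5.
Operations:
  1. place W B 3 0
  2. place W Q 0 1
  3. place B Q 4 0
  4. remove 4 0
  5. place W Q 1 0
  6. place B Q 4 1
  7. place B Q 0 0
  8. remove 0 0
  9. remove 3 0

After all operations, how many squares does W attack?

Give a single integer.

Op 1: place WB@(3,0)
Op 2: place WQ@(0,1)
Op 3: place BQ@(4,0)
Op 4: remove (4,0)
Op 5: place WQ@(1,0)
Op 6: place BQ@(4,1)
Op 7: place BQ@(0,0)
Op 8: remove (0,0)
Op 9: remove (3,0)
Per-piece attacks for W:
  WQ@(0,1): attacks (0,2) (0,3) (0,4) (0,0) (1,1) (2,1) (3,1) (4,1) (1,2) (2,3) (3,4) (1,0) [ray(1,0) blocked at (4,1); ray(1,-1) blocked at (1,0)]
  WQ@(1,0): attacks (1,1) (1,2) (1,3) (1,4) (2,0) (3,0) (4,0) (0,0) (2,1) (3,2) (4,3) (0,1) [ray(-1,1) blocked at (0,1)]
Union (20 distinct): (0,0) (0,1) (0,2) (0,3) (0,4) (1,0) (1,1) (1,2) (1,3) (1,4) (2,0) (2,1) (2,3) (3,0) (3,1) (3,2) (3,4) (4,0) (4,1) (4,3)

Answer: 20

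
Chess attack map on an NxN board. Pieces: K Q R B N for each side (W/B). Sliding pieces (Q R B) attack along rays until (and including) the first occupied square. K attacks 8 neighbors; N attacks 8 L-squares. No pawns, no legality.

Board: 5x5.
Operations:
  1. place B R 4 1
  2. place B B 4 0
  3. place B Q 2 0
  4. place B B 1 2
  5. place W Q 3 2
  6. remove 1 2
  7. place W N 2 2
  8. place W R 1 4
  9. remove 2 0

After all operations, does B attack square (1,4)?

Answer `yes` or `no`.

Answer: no

Derivation:
Op 1: place BR@(4,1)
Op 2: place BB@(4,0)
Op 3: place BQ@(2,0)
Op 4: place BB@(1,2)
Op 5: place WQ@(3,2)
Op 6: remove (1,2)
Op 7: place WN@(2,2)
Op 8: place WR@(1,4)
Op 9: remove (2,0)
Per-piece attacks for B:
  BB@(4,0): attacks (3,1) (2,2) [ray(-1,1) blocked at (2,2)]
  BR@(4,1): attacks (4,2) (4,3) (4,4) (4,0) (3,1) (2,1) (1,1) (0,1) [ray(0,-1) blocked at (4,0)]
B attacks (1,4): no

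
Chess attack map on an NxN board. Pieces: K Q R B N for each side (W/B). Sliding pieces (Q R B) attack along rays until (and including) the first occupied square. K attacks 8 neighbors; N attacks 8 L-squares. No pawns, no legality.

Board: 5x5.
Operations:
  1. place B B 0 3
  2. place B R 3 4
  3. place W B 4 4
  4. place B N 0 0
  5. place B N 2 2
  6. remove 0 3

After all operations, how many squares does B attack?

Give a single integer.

Op 1: place BB@(0,3)
Op 2: place BR@(3,4)
Op 3: place WB@(4,4)
Op 4: place BN@(0,0)
Op 5: place BN@(2,2)
Op 6: remove (0,3)
Per-piece attacks for B:
  BN@(0,0): attacks (1,2) (2,1)
  BN@(2,2): attacks (3,4) (4,3) (1,4) (0,3) (3,0) (4,1) (1,0) (0,1)
  BR@(3,4): attacks (3,3) (3,2) (3,1) (3,0) (4,4) (2,4) (1,4) (0,4) [ray(1,0) blocked at (4,4)]
Union (16 distinct): (0,1) (0,3) (0,4) (1,0) (1,2) (1,4) (2,1) (2,4) (3,0) (3,1) (3,2) (3,3) (3,4) (4,1) (4,3) (4,4)

Answer: 16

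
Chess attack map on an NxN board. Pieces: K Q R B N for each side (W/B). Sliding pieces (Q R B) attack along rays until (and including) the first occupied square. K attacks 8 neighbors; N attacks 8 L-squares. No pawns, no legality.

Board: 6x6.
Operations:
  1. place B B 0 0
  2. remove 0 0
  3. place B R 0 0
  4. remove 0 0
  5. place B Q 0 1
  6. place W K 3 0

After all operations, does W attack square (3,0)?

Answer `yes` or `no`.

Op 1: place BB@(0,0)
Op 2: remove (0,0)
Op 3: place BR@(0,0)
Op 4: remove (0,0)
Op 5: place BQ@(0,1)
Op 6: place WK@(3,0)
Per-piece attacks for W:
  WK@(3,0): attacks (3,1) (4,0) (2,0) (4,1) (2,1)
W attacks (3,0): no

Answer: no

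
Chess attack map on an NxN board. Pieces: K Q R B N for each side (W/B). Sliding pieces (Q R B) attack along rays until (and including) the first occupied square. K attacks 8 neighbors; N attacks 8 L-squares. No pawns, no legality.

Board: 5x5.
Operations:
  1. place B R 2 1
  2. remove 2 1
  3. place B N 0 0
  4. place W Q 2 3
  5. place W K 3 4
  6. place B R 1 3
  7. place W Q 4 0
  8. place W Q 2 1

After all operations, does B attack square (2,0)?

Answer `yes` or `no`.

Op 1: place BR@(2,1)
Op 2: remove (2,1)
Op 3: place BN@(0,0)
Op 4: place WQ@(2,3)
Op 5: place WK@(3,4)
Op 6: place BR@(1,3)
Op 7: place WQ@(4,0)
Op 8: place WQ@(2,1)
Per-piece attacks for B:
  BN@(0,0): attacks (1,2) (2,1)
  BR@(1,3): attacks (1,4) (1,2) (1,1) (1,0) (2,3) (0,3) [ray(1,0) blocked at (2,3)]
B attacks (2,0): no

Answer: no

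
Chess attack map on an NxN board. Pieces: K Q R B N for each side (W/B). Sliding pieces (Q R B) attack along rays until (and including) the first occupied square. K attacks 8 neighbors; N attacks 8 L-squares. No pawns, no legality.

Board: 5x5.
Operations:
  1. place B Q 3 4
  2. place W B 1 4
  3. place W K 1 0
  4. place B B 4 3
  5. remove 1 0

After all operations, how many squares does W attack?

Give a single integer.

Op 1: place BQ@(3,4)
Op 2: place WB@(1,4)
Op 3: place WK@(1,0)
Op 4: place BB@(4,3)
Op 5: remove (1,0)
Per-piece attacks for W:
  WB@(1,4): attacks (2,3) (3,2) (4,1) (0,3)
Union (4 distinct): (0,3) (2,3) (3,2) (4,1)

Answer: 4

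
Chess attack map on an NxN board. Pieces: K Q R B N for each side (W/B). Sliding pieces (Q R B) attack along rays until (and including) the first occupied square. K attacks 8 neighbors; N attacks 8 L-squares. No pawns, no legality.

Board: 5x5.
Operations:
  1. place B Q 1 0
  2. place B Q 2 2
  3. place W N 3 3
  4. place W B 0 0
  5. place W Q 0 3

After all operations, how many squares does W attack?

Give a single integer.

Answer: 14

Derivation:
Op 1: place BQ@(1,0)
Op 2: place BQ@(2,2)
Op 3: place WN@(3,3)
Op 4: place WB@(0,0)
Op 5: place WQ@(0,3)
Per-piece attacks for W:
  WB@(0,0): attacks (1,1) (2,2) [ray(1,1) blocked at (2,2)]
  WQ@(0,3): attacks (0,4) (0,2) (0,1) (0,0) (1,3) (2,3) (3,3) (1,4) (1,2) (2,1) (3,0) [ray(0,-1) blocked at (0,0); ray(1,0) blocked at (3,3)]
  WN@(3,3): attacks (1,4) (4,1) (2,1) (1,2)
Union (14 distinct): (0,0) (0,1) (0,2) (0,4) (1,1) (1,2) (1,3) (1,4) (2,1) (2,2) (2,3) (3,0) (3,3) (4,1)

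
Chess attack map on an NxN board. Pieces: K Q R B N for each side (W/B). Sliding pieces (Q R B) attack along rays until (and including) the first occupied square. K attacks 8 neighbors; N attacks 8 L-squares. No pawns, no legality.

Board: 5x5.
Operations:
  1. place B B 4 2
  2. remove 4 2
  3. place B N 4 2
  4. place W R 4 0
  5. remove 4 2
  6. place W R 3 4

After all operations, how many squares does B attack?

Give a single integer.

Answer: 0

Derivation:
Op 1: place BB@(4,2)
Op 2: remove (4,2)
Op 3: place BN@(4,2)
Op 4: place WR@(4,0)
Op 5: remove (4,2)
Op 6: place WR@(3,4)
Per-piece attacks for B:
Union (0 distinct): (none)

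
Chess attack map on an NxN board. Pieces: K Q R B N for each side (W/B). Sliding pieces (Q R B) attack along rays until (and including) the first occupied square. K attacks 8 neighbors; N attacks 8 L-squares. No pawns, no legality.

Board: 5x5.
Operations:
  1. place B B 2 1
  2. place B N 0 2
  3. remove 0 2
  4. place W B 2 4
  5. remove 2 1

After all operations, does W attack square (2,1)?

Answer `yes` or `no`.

Op 1: place BB@(2,1)
Op 2: place BN@(0,2)
Op 3: remove (0,2)
Op 4: place WB@(2,4)
Op 5: remove (2,1)
Per-piece attacks for W:
  WB@(2,4): attacks (3,3) (4,2) (1,3) (0,2)
W attacks (2,1): no

Answer: no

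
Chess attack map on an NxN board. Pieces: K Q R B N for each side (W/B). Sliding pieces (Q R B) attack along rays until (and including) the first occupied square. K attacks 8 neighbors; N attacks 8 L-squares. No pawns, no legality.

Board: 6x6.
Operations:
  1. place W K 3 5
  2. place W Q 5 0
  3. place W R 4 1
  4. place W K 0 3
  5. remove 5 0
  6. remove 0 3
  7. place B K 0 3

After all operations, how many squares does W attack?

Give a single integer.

Answer: 13

Derivation:
Op 1: place WK@(3,5)
Op 2: place WQ@(5,0)
Op 3: place WR@(4,1)
Op 4: place WK@(0,3)
Op 5: remove (5,0)
Op 6: remove (0,3)
Op 7: place BK@(0,3)
Per-piece attacks for W:
  WK@(3,5): attacks (3,4) (4,5) (2,5) (4,4) (2,4)
  WR@(4,1): attacks (4,2) (4,3) (4,4) (4,5) (4,0) (5,1) (3,1) (2,1) (1,1) (0,1)
Union (13 distinct): (0,1) (1,1) (2,1) (2,4) (2,5) (3,1) (3,4) (4,0) (4,2) (4,3) (4,4) (4,5) (5,1)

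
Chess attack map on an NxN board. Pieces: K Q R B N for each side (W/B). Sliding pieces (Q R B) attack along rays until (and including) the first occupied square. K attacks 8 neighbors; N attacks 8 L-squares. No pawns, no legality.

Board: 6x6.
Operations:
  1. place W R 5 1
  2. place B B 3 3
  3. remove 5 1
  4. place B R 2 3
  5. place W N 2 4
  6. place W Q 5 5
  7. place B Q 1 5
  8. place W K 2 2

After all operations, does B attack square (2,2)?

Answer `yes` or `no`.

Answer: yes

Derivation:
Op 1: place WR@(5,1)
Op 2: place BB@(3,3)
Op 3: remove (5,1)
Op 4: place BR@(2,3)
Op 5: place WN@(2,4)
Op 6: place WQ@(5,5)
Op 7: place BQ@(1,5)
Op 8: place WK@(2,2)
Per-piece attacks for B:
  BQ@(1,5): attacks (1,4) (1,3) (1,2) (1,1) (1,0) (2,5) (3,5) (4,5) (5,5) (0,5) (2,4) (0,4) [ray(1,0) blocked at (5,5); ray(1,-1) blocked at (2,4)]
  BR@(2,3): attacks (2,4) (2,2) (3,3) (1,3) (0,3) [ray(0,1) blocked at (2,4); ray(0,-1) blocked at (2,2); ray(1,0) blocked at (3,3)]
  BB@(3,3): attacks (4,4) (5,5) (4,2) (5,1) (2,4) (2,2) [ray(1,1) blocked at (5,5); ray(-1,1) blocked at (2,4); ray(-1,-1) blocked at (2,2)]
B attacks (2,2): yes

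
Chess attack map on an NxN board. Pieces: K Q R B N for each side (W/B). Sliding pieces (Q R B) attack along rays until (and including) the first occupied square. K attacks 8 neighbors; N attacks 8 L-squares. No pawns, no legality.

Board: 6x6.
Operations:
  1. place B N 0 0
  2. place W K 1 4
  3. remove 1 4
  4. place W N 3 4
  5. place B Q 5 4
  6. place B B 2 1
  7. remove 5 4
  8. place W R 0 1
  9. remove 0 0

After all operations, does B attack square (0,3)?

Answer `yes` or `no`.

Answer: yes

Derivation:
Op 1: place BN@(0,0)
Op 2: place WK@(1,4)
Op 3: remove (1,4)
Op 4: place WN@(3,4)
Op 5: place BQ@(5,4)
Op 6: place BB@(2,1)
Op 7: remove (5,4)
Op 8: place WR@(0,1)
Op 9: remove (0,0)
Per-piece attacks for B:
  BB@(2,1): attacks (3,2) (4,3) (5,4) (3,0) (1,2) (0,3) (1,0)
B attacks (0,3): yes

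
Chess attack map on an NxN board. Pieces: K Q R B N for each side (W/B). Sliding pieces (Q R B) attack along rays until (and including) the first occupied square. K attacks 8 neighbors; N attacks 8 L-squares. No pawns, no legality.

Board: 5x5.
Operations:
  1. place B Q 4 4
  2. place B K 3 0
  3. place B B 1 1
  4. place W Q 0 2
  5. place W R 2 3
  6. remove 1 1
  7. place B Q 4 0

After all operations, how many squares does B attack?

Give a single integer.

Op 1: place BQ@(4,4)
Op 2: place BK@(3,0)
Op 3: place BB@(1,1)
Op 4: place WQ@(0,2)
Op 5: place WR@(2,3)
Op 6: remove (1,1)
Op 7: place BQ@(4,0)
Per-piece attacks for B:
  BK@(3,0): attacks (3,1) (4,0) (2,0) (4,1) (2,1)
  BQ@(4,0): attacks (4,1) (4,2) (4,3) (4,4) (3,0) (3,1) (2,2) (1,3) (0,4) [ray(0,1) blocked at (4,4); ray(-1,0) blocked at (3,0)]
  BQ@(4,4): attacks (4,3) (4,2) (4,1) (4,0) (3,4) (2,4) (1,4) (0,4) (3,3) (2,2) (1,1) (0,0) [ray(0,-1) blocked at (4,0)]
Union (18 distinct): (0,0) (0,4) (1,1) (1,3) (1,4) (2,0) (2,1) (2,2) (2,4) (3,0) (3,1) (3,3) (3,4) (4,0) (4,1) (4,2) (4,3) (4,4)

Answer: 18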